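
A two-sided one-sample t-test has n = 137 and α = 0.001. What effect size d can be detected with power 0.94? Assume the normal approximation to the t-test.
d ≈ 0.41

Minimum detectable effect (one-sample t-test, normal approximation):
d = (z_{α/2} + z_β) / √n
d = (3.291 + 1.555) / √137
d = 4.845 / 11.705
d ≈ 0.41

By Cohen's convention (0.2 small / 0.5 medium / 0.8 large): small effect.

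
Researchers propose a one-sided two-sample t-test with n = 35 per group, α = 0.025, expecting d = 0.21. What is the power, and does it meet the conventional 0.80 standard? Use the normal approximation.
Power ≈ 0.14; the study is underpowered (power < 0.80)

Power calculation (two-sample t-test, normal approximation):
z_β = d · √(n/2) - z_α
z_β = 0.21 · √(35/2) - 1.960
z_β = 0.21 · 4.183 - 1.960
z_β = -1.081

Power = Φ(z_β) = Φ(-1.081) ≈ 0.140

Effect size d = 0.21 is small by Cohen's convention (0.2/0.5/0.8).

Threshold: power ≥ 0.80 is conventionally adequate.
Power ≈ 0.14 → the study is underpowered (power < 0.80).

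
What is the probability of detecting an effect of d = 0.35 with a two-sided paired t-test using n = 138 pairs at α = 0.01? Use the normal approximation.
Power ≈ 0.94

Power calculation (paired t-test, normal approximation):
z_β = d · √n - z_{α/2}
z_β = 0.35 · √138 - 2.576
z_β = 0.35 · 11.747 - 2.576
z_β = 1.536

Power = Φ(z_β) = Φ(1.536) ≈ 0.938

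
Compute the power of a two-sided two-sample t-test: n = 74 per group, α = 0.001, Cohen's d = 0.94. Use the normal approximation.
Power ≈ 0.99

Power calculation (two-sample t-test, normal approximation):
z_β = d · √(n/2) - z_{α/2}
z_β = 0.94 · √(74/2) - 3.291
z_β = 0.94 · 6.083 - 3.291
z_β = 2.427

Power = Φ(z_β) = Φ(2.427) ≈ 0.992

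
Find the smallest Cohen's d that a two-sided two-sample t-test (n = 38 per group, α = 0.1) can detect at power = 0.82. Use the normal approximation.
d ≈ 0.59

Minimum detectable effect (two-sample t-test, normal approximation):
d = (z_{α/2} + z_β) / √(n/2)
d = (1.645 + 0.915) / √(38/2)
d = 2.560 / 4.359
d ≈ 0.59

By Cohen's convention (0.2 small / 0.5 medium / 0.8 large): medium effect.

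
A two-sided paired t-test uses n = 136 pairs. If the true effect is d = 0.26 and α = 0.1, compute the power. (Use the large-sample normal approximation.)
Power ≈ 0.92

Power calculation (paired t-test, normal approximation):
z_β = d · √n - z_{α/2}
z_β = 0.26 · √136 - 1.645
z_β = 0.26 · 11.662 - 1.645
z_β = 1.387

Power = Φ(z_β) = Φ(1.387) ≈ 0.917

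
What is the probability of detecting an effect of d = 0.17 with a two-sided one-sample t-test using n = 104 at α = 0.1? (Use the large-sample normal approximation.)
Power ≈ 0.54

Power calculation (one-sample t-test, normal approximation):
z_β = d · √n - z_{α/2}
z_β = 0.17 · √104 - 1.645
z_β = 0.17 · 10.198 - 1.645
z_β = 0.089

Power = Φ(z_β) = Φ(0.089) ≈ 0.535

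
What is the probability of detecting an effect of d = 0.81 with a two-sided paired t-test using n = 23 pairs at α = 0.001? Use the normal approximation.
Power ≈ 0.72

Power calculation (paired t-test, normal approximation):
z_β = d · √n - z_{α/2}
z_β = 0.81 · √23 - 3.291
z_β = 0.81 · 4.796 - 3.291
z_β = 0.594

Power = Φ(z_β) = Φ(0.594) ≈ 0.724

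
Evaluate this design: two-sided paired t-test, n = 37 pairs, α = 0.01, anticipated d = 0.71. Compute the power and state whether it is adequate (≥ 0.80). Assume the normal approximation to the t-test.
Power ≈ 0.96; the study is adequately powered (power ≥ 0.80)

Power calculation (paired t-test, normal approximation):
z_β = d · √n - z_{α/2}
z_β = 0.71 · √37 - 2.576
z_β = 0.71 · 6.083 - 2.576
z_β = 1.743

Power = Φ(z_β) = Φ(1.743) ≈ 0.959

Effect size d = 0.71 is medium by Cohen's convention (0.2/0.5/0.8).

Threshold: power ≥ 0.80 is conventionally adequate.
Power ≈ 0.96 → the study is adequately powered (power ≥ 0.80).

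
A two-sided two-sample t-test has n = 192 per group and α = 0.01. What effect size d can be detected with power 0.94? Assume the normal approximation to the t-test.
d ≈ 0.42

Minimum detectable effect (two-sample t-test, normal approximation):
d = (z_{α/2} + z_β) / √(n/2)
d = (2.576 + 1.555) / √(192/2)
d = 4.131 / 9.798
d ≈ 0.42

By Cohen's convention (0.2 small / 0.5 medium / 0.8 large): small effect.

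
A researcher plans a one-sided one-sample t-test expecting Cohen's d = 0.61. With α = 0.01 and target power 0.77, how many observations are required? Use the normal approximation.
n = 26

Sample size formula (one-sample t-test, normal approximation):
n = ((z_α + z_β) / d)²

z_α = 2.326 (for α = 0.01, one-sided)
z_β = 0.739 (for power = 0.77)
d = 0.61

n = ((2.326 + 0.739) / 0.61)²
n = (5.025)²
n ≈ 25.25
Round up to the next whole number: n = 26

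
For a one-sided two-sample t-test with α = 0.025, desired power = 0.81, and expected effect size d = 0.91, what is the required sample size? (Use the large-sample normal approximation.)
n = 20 per group

Sample size formula (two-sample t-test, normal approximation):
n = 2 · ((z_α + z_β) / d)²

z_α = 1.960 (for α = 0.025, one-sided)
z_β = 0.878 (for power = 0.81)
d = 0.91

n = 2 · ((1.960 + 0.878) / 0.91)²
n = 2 · (3.119)²
n ≈ 19.46
Round up to the next whole number: n = 20 per group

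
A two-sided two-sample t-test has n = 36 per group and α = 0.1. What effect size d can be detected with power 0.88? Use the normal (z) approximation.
d ≈ 0.66

Minimum detectable effect (two-sample t-test, normal approximation):
d = (z_{α/2} + z_β) / √(n/2)
d = (1.645 + 1.175) / √(36/2)
d = 2.820 / 4.243
d ≈ 0.66

By Cohen's convention (0.2 small / 0.5 medium / 0.8 large): medium effect.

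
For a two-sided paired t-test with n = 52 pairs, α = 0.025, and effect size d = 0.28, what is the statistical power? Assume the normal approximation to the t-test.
Power ≈ 0.41

Power calculation (paired t-test, normal approximation):
z_β = d · √n - z_{α/2}
z_β = 0.28 · √52 - 2.241
z_β = 0.28 · 7.211 - 2.241
z_β = -0.222

Power = Φ(z_β) = Φ(-0.222) ≈ 0.412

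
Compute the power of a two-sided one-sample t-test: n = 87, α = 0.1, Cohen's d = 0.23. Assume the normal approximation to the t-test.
Power ≈ 0.69

Power calculation (one-sample t-test, normal approximation):
z_β = d · √n - z_{α/2}
z_β = 0.23 · √87 - 1.645
z_β = 0.23 · 9.327 - 1.645
z_β = 0.500

Power = Φ(z_β) = Φ(0.500) ≈ 0.692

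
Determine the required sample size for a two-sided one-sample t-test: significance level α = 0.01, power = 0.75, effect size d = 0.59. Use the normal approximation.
n = 31

Sample size formula (one-sample t-test, normal approximation):
n = ((z_{α/2} + z_β) / d)²

z_{α/2} = 2.576 (for α = 0.01, two-sided)
z_β = 0.674 (for power = 0.75)
d = 0.59

n = ((2.576 + 0.674) / 0.59)²
n = (5.508)²
n ≈ 30.34
Round up to the next whole number: n = 31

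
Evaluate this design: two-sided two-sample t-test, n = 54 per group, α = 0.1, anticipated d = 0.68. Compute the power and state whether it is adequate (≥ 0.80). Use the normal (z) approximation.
Power ≈ 0.97; the study is adequately powered (power ≥ 0.80)

Power calculation (two-sample t-test, normal approximation):
z_β = d · √(n/2) - z_{α/2}
z_β = 0.68 · √(54/2) - 1.645
z_β = 0.68 · 5.196 - 1.645
z_β = 1.889

Power = Φ(z_β) = Φ(1.889) ≈ 0.971

Effect size d = 0.68 is medium by Cohen's convention (0.2/0.5/0.8).

Threshold: power ≥ 0.80 is conventionally adequate.
Power ≈ 0.97 → the study is adequately powered (power ≥ 0.80).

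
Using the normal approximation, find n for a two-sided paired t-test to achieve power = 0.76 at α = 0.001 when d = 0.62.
n = 42 pairs

Sample size formula (paired t-test, normal approximation):
n = ((z_{α/2} + z_β) / d)²

z_{α/2} = 3.291 (for α = 0.001, two-sided)
z_β = 0.706 (for power = 0.76)
d = 0.62

n = ((3.291 + 0.706) / 0.62)²
n = (6.447)²
n ≈ 41.56
Round up to the next whole number: n = 42 pairs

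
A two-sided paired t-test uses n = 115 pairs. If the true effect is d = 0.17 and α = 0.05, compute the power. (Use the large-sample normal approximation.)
Power ≈ 0.45

Power calculation (paired t-test, normal approximation):
z_β = d · √n - z_{α/2}
z_β = 0.17 · √115 - 1.960
z_β = 0.17 · 10.724 - 1.960
z_β = -0.137

Power = Φ(z_β) = Φ(-0.137) ≈ 0.446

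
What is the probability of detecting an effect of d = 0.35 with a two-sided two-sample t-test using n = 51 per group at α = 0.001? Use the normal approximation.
Power ≈ 0.06

Power calculation (two-sample t-test, normal approximation):
z_β = d · √(n/2) - z_{α/2}
z_β = 0.35 · √(51/2) - 3.291
z_β = 0.35 · 5.050 - 3.291
z_β = -1.523

Power = Φ(z_β) = Φ(-1.523) ≈ 0.064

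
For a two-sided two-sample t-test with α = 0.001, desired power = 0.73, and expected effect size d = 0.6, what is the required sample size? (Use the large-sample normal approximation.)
n = 85 per group

Sample size formula (two-sample t-test, normal approximation):
n = 2 · ((z_{α/2} + z_β) / d)²

z_{α/2} = 3.291 (for α = 0.001, two-sided)
z_β = 0.613 (for power = 0.73)
d = 0.6

n = 2 · ((3.291 + 0.613) / 0.6)²
n = 2 · (6.507)²
n ≈ 84.68
Round up to the next whole number: n = 85 per group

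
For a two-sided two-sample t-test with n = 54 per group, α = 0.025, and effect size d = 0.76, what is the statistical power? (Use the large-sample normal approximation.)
Power ≈ 0.96

Power calculation (two-sample t-test, normal approximation):
z_β = d · √(n/2) - z_{α/2}
z_β = 0.76 · √(54/2) - 2.241
z_β = 0.76 · 5.196 - 2.241
z_β = 1.708

Power = Φ(z_β) = Φ(1.708) ≈ 0.956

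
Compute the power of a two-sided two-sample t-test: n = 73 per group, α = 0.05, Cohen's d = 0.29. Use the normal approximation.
Power ≈ 0.42

Power calculation (two-sample t-test, normal approximation):
z_β = d · √(n/2) - z_{α/2}
z_β = 0.29 · √(73/2) - 1.960
z_β = 0.29 · 6.042 - 1.960
z_β = -0.208

Power = Φ(z_β) = Φ(-0.208) ≈ 0.418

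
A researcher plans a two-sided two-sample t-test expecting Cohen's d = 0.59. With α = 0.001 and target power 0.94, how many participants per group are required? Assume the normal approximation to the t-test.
n = 135 per group

Sample size formula (two-sample t-test, normal approximation):
n = 2 · ((z_{α/2} + z_β) / d)²

z_{α/2} = 3.291 (for α = 0.001, two-sided)
z_β = 1.555 (for power = 0.94)
d = 0.59

n = 2 · ((3.291 + 1.555) / 0.59)²
n = 2 · (8.214)²
n ≈ 134.94
Round up to the next whole number: n = 135 per group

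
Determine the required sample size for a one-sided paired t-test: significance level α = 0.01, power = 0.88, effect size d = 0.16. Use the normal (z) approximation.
n = 479 pairs

Sample size formula (paired t-test, normal approximation):
n = ((z_α + z_β) / d)²

z_α = 2.326 (for α = 0.01, one-sided)
z_β = 1.175 (for power = 0.88)
d = 0.16

n = ((2.326 + 1.175) / 0.16)²
n = (21.881)²
n ≈ 478.78
Round up to the next whole number: n = 479 pairs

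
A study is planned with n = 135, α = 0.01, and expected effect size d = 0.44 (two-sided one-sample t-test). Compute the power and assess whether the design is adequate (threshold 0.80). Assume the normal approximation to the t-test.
Power ≈ 0.99; the study is adequately powered (power ≥ 0.80)

Power calculation (one-sample t-test, normal approximation):
z_β = d · √n - z_{α/2}
z_β = 0.44 · √135 - 2.576
z_β = 0.44 · 11.619 - 2.576
z_β = 2.537

Power = Φ(z_β) = Φ(2.537) ≈ 0.994

Effect size d = 0.44 is small by Cohen's convention (0.2/0.5/0.8).

Threshold: power ≥ 0.80 is conventionally adequate.
Power ≈ 0.99 → the study is adequately powered (power ≥ 0.80).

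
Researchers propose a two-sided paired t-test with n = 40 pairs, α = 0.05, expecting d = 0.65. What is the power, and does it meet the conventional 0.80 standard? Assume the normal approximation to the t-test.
Power ≈ 0.98; the study is adequately powered (power ≥ 0.80)

Power calculation (paired t-test, normal approximation):
z_β = d · √n - z_{α/2}
z_β = 0.65 · √40 - 1.960
z_β = 0.65 · 6.325 - 1.960
z_β = 2.151

Power = Φ(z_β) = Φ(2.151) ≈ 0.984

Effect size d = 0.65 is medium by Cohen's convention (0.2/0.5/0.8).

Threshold: power ≥ 0.80 is conventionally adequate.
Power ≈ 0.98 → the study is adequately powered (power ≥ 0.80).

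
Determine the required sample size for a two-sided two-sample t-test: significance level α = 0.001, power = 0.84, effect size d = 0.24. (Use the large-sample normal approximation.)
n = 638 per group

Sample size formula (two-sample t-test, normal approximation):
n = 2 · ((z_{α/2} + z_β) / d)²

z_{α/2} = 3.291 (for α = 0.001, two-sided)
z_β = 0.994 (for power = 0.84)
d = 0.24

n = 2 · ((3.291 + 0.994) / 0.24)²
n = 2 · (17.854)²
n ≈ 637.53
Round up to the next whole number: n = 638 per group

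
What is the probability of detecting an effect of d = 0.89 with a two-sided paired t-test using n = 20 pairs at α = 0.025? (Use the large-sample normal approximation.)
Power ≈ 0.96

Power calculation (paired t-test, normal approximation):
z_β = d · √n - z_{α/2}
z_β = 0.89 · √20 - 2.241
z_β = 0.89 · 4.472 - 2.241
z_β = 1.739

Power = Φ(z_β) = Φ(1.739) ≈ 0.959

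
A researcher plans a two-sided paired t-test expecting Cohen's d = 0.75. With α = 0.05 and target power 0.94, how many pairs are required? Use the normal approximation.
n = 22 pairs

Sample size formula (paired t-test, normal approximation):
n = ((z_{α/2} + z_β) / d)²

z_{α/2} = 1.960 (for α = 0.05, two-sided)
z_β = 1.555 (for power = 0.94)
d = 0.75

n = ((1.960 + 1.555) / 0.75)²
n = (4.687)²
n ≈ 21.97
Round up to the next whole number: n = 22 pairs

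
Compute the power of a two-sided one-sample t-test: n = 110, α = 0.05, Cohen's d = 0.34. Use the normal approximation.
Power ≈ 0.95

Power calculation (one-sample t-test, normal approximation):
z_β = d · √n - z_{α/2}
z_β = 0.34 · √110 - 1.960
z_β = 0.34 · 10.488 - 1.960
z_β = 1.606

Power = Φ(z_β) = Φ(1.606) ≈ 0.946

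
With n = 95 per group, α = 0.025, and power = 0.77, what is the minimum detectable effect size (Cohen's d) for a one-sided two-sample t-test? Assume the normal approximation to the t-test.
d ≈ 0.39

Minimum detectable effect (two-sample t-test, normal approximation):
d = (z_α + z_β) / √(n/2)
d = (1.960 + 0.739) / √(95/2)
d = 2.699 / 6.892
d ≈ 0.39

By Cohen's convention (0.2 small / 0.5 medium / 0.8 large): small effect.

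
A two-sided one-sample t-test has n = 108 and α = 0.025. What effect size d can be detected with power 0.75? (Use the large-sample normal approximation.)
d ≈ 0.28

Minimum detectable effect (one-sample t-test, normal approximation):
d = (z_{α/2} + z_β) / √n
d = (2.241 + 0.674) / √108
d = 2.916 / 10.392
d ≈ 0.28

By Cohen's convention (0.2 small / 0.5 medium / 0.8 large): small effect.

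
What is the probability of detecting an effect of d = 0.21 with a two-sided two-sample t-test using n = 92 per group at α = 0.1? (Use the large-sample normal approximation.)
Power ≈ 0.41

Power calculation (two-sample t-test, normal approximation):
z_β = d · √(n/2) - z_{α/2}
z_β = 0.21 · √(92/2) - 1.645
z_β = 0.21 · 6.782 - 1.645
z_β = -0.221

Power = Φ(z_β) = Φ(-0.221) ≈ 0.413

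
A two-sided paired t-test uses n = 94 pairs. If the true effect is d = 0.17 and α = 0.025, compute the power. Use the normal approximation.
Power ≈ 0.28

Power calculation (paired t-test, normal approximation):
z_β = d · √n - z_{α/2}
z_β = 0.17 · √94 - 2.241
z_β = 0.17 · 9.695 - 2.241
z_β = -0.593

Power = Φ(z_β) = Φ(-0.593) ≈ 0.277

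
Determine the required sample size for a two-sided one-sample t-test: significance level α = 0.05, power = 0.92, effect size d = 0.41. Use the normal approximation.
n = 68

Sample size formula (one-sample t-test, normal approximation):
n = ((z_{α/2} + z_β) / d)²

z_{α/2} = 1.960 (for α = 0.05, two-sided)
z_β = 1.405 (for power = 0.92)
d = 0.41

n = ((1.960 + 1.405) / 0.41)²
n = (8.207)²
n ≈ 67.35
Round up to the next whole number: n = 68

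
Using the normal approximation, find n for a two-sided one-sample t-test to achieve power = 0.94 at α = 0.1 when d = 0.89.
n = 13

Sample size formula (one-sample t-test, normal approximation):
n = ((z_{α/2} + z_β) / d)²

z_{α/2} = 1.645 (for α = 0.1, two-sided)
z_β = 1.555 (for power = 0.94)
d = 0.89

n = ((1.645 + 1.555) / 0.89)²
n = (3.596)²
n ≈ 12.93
Round up to the next whole number: n = 13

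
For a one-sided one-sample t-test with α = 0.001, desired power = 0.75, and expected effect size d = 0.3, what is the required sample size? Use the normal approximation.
n = 158

Sample size formula (one-sample t-test, normal approximation):
n = ((z_α + z_β) / d)²

z_α = 3.090 (for α = 0.001, one-sided)
z_β = 0.674 (for power = 0.75)
d = 0.3

n = ((3.090 + 0.674) / 0.3)²
n = (12.547)²
n ≈ 157.43
Round up to the next whole number: n = 158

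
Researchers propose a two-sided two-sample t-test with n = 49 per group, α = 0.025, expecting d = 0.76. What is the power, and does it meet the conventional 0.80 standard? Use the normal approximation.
Power ≈ 0.94; the study is adequately powered (power ≥ 0.80)

Power calculation (two-sample t-test, normal approximation):
z_β = d · √(n/2) - z_{α/2}
z_β = 0.76 · √(49/2) - 2.241
z_β = 0.76 · 4.950 - 2.241
z_β = 1.520

Power = Φ(z_β) = Φ(1.520) ≈ 0.936

Effect size d = 0.76 is medium by Cohen's convention (0.2/0.5/0.8).

Threshold: power ≥ 0.80 is conventionally adequate.
Power ≈ 0.94 → the study is adequately powered (power ≥ 0.80).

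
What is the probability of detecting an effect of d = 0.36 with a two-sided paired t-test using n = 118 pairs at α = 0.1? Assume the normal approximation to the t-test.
Power ≈ 0.99

Power calculation (paired t-test, normal approximation):
z_β = d · √n - z_{α/2}
z_β = 0.36 · √118 - 1.645
z_β = 0.36 · 10.863 - 1.645
z_β = 2.266

Power = Φ(z_β) = Φ(2.266) ≈ 0.988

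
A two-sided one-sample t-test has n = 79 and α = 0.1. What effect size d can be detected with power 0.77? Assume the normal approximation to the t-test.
d ≈ 0.27

Minimum detectable effect (one-sample t-test, normal approximation):
d = (z_{α/2} + z_β) / √n
d = (1.645 + 0.739) / √79
d = 2.384 / 8.888
d ≈ 0.27

By Cohen's convention (0.2 small / 0.5 medium / 0.8 large): small effect.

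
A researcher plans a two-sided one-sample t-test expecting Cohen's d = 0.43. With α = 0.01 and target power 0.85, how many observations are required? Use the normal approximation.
n = 71

Sample size formula (one-sample t-test, normal approximation):
n = ((z_{α/2} + z_β) / d)²

z_{α/2} = 2.576 (for α = 0.01, two-sided)
z_β = 1.036 (for power = 0.85)
d = 0.43

n = ((2.576 + 1.036) / 0.43)²
n = (8.400)²
n ≈ 70.56
Round up to the next whole number: n = 71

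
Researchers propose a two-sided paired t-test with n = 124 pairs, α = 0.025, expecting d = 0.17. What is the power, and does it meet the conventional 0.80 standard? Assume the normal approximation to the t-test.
Power ≈ 0.36; the study is underpowered (power < 0.80)

Power calculation (paired t-test, normal approximation):
z_β = d · √n - z_{α/2}
z_β = 0.17 · √124 - 2.241
z_β = 0.17 · 11.136 - 2.241
z_β = -0.348

Power = Φ(z_β) = Φ(-0.348) ≈ 0.364

Effect size d = 0.17 is very small by Cohen's convention (0.2/0.5/0.8).

Threshold: power ≥ 0.80 is conventionally adequate.
Power ≈ 0.36 → the study is underpowered (power < 0.80).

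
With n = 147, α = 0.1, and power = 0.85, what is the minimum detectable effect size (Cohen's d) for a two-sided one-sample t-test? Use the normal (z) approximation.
d ≈ 0.22

Minimum detectable effect (one-sample t-test, normal approximation):
d = (z_{α/2} + z_β) / √n
d = (1.645 + 1.036) / √147
d = 2.681 / 12.124
d ≈ 0.22

By Cohen's convention (0.2 small / 0.5 medium / 0.8 large): small effect.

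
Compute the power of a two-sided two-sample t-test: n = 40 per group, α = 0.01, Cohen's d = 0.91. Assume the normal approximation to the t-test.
Power ≈ 0.93

Power calculation (two-sample t-test, normal approximation):
z_β = d · √(n/2) - z_{α/2}
z_β = 0.91 · √(40/2) - 2.576
z_β = 0.91 · 4.472 - 2.576
z_β = 1.494

Power = Φ(z_β) = Φ(1.494) ≈ 0.932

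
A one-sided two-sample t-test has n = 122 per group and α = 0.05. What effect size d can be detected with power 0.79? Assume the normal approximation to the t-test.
d ≈ 0.31

Minimum detectable effect (two-sample t-test, normal approximation):
d = (z_α + z_β) / √(n/2)
d = (1.645 + 0.806) / √(122/2)
d = 2.451 / 7.810
d ≈ 0.31

By Cohen's convention (0.2 small / 0.5 medium / 0.8 large): small effect.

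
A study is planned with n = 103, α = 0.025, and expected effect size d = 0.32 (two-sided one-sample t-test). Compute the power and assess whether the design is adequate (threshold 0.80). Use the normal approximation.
Power ≈ 0.84; the study is adequately powered (power ≥ 0.80)

Power calculation (one-sample t-test, normal approximation):
z_β = d · √n - z_{α/2}
z_β = 0.32 · √103 - 2.241
z_β = 0.32 · 10.149 - 2.241
z_β = 1.006

Power = Φ(z_β) = Φ(1.006) ≈ 0.843

Effect size d = 0.32 is small by Cohen's convention (0.2/0.5/0.8).

Threshold: power ≥ 0.80 is conventionally adequate.
Power ≈ 0.84 → the study is adequately powered (power ≥ 0.80).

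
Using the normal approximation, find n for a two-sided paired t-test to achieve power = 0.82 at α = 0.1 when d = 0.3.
n = 73 pairs

Sample size formula (paired t-test, normal approximation):
n = ((z_{α/2} + z_β) / d)²

z_{α/2} = 1.645 (for α = 0.1, two-sided)
z_β = 0.915 (for power = 0.82)
d = 0.3

n = ((1.645 + 0.915) / 0.3)²
n = (8.533)²
n ≈ 72.81
Round up to the next whole number: n = 73 pairs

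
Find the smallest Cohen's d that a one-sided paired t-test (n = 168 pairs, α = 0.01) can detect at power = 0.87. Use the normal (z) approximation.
d ≈ 0.27

Minimum detectable effect (paired t-test, normal approximation):
d = (z_α + z_β) / √n
d = (2.326 + 1.126) / √168
d = 3.453 / 12.961
d ≈ 0.27

By Cohen's convention (0.2 small / 0.5 medium / 0.8 large): small effect.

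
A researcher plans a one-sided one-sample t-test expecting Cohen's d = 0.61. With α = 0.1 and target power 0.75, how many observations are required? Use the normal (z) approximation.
n = 11

Sample size formula (one-sample t-test, normal approximation):
n = ((z_α + z_β) / d)²

z_α = 1.282 (for α = 0.1, one-sided)
z_β = 0.674 (for power = 0.75)
d = 0.61

n = ((1.282 + 0.674) / 0.61)²
n = (3.207)²
n ≈ 10.28
Round up to the next whole number: n = 11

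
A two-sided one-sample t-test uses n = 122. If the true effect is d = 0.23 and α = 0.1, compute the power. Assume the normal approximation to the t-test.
Power ≈ 0.81

Power calculation (one-sample t-test, normal approximation):
z_β = d · √n - z_{α/2}
z_β = 0.23 · √122 - 1.645
z_β = 0.23 · 11.045 - 1.645
z_β = 0.896

Power = Φ(z_β) = Φ(0.896) ≈ 0.815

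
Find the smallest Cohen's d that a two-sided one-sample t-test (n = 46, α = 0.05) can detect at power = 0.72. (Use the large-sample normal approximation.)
d ≈ 0.37

Minimum detectable effect (one-sample t-test, normal approximation):
d = (z_{α/2} + z_β) / √n
d = (1.960 + 0.583) / √46
d = 2.543 / 6.782
d ≈ 0.37

By Cohen's convention (0.2 small / 0.5 medium / 0.8 large): small effect.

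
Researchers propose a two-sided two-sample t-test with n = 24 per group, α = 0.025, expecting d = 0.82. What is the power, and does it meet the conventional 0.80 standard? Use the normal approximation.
Power ≈ 0.73; the study is underpowered (power < 0.80)

Power calculation (two-sample t-test, normal approximation):
z_β = d · √(n/2) - z_{α/2}
z_β = 0.82 · √(24/2) - 2.241
z_β = 0.82 · 3.464 - 2.241
z_β = 0.599

Power = Φ(z_β) = Φ(0.599) ≈ 0.725

Effect size d = 0.82 is large by Cohen's convention (0.2/0.5/0.8).

Threshold: power ≥ 0.80 is conventionally adequate.
Power ≈ 0.73 → the study is underpowered (power < 0.80).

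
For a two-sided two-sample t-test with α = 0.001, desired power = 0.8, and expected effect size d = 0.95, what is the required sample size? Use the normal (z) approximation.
n = 38 per group

Sample size formula (two-sample t-test, normal approximation):
n = 2 · ((z_{α/2} + z_β) / d)²

z_{α/2} = 3.291 (for α = 0.001, two-sided)
z_β = 0.842 (for power = 0.8)
d = 0.95

n = 2 · ((3.291 + 0.842) / 0.95)²
n = 2 · (4.351)²
n ≈ 37.86
Round up to the next whole number: n = 38 per group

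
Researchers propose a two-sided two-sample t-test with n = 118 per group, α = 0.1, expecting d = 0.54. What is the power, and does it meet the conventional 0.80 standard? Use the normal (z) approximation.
Power ≈ 0.99; the study is adequately powered (power ≥ 0.80)

Power calculation (two-sample t-test, normal approximation):
z_β = d · √(n/2) - z_{α/2}
z_β = 0.54 · √(118/2) - 1.645
z_β = 0.54 · 7.681 - 1.645
z_β = 2.503

Power = Φ(z_β) = Φ(2.503) ≈ 0.994

Effect size d = 0.54 is medium by Cohen's convention (0.2/0.5/0.8).

Threshold: power ≥ 0.80 is conventionally adequate.
Power ≈ 0.99 → the study is adequately powered (power ≥ 0.80).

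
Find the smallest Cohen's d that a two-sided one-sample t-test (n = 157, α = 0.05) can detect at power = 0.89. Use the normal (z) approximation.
d ≈ 0.25

Minimum detectable effect (one-sample t-test, normal approximation):
d = (z_{α/2} + z_β) / √n
d = (1.960 + 1.227) / √157
d = 3.186 / 12.530
d ≈ 0.25

By Cohen's convention (0.2 small / 0.5 medium / 0.8 large): small effect.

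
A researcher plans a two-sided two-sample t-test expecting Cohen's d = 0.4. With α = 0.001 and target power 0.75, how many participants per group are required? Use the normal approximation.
n = 197 per group

Sample size formula (two-sample t-test, normal approximation):
n = 2 · ((z_{α/2} + z_β) / d)²

z_{α/2} = 3.291 (for α = 0.001, two-sided)
z_β = 0.674 (for power = 0.75)
d = 0.4

n = 2 · ((3.291 + 0.674) / 0.4)²
n = 2 · (9.913)²
n ≈ 196.54
Round up to the next whole number: n = 197 per group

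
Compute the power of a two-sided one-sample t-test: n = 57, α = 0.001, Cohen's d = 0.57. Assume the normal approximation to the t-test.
Power ≈ 0.84

Power calculation (one-sample t-test, normal approximation):
z_β = d · √n - z_{α/2}
z_β = 0.57 · √57 - 3.291
z_β = 0.57 · 7.550 - 3.291
z_β = 1.013

Power = Φ(z_β) = Φ(1.013) ≈ 0.844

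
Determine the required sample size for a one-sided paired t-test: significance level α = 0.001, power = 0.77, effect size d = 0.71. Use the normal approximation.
n = 30 pairs

Sample size formula (paired t-test, normal approximation):
n = ((z_α + z_β) / d)²

z_α = 3.090 (for α = 0.001, one-sided)
z_β = 0.739 (for power = 0.77)
d = 0.71

n = ((3.090 + 0.739) / 0.71)²
n = (5.393)²
n ≈ 29.08
Round up to the next whole number: n = 30 pairs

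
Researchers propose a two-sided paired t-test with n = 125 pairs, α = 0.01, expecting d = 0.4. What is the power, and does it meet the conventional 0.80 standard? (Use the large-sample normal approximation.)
Power ≈ 0.97; the study is adequately powered (power ≥ 0.80)

Power calculation (paired t-test, normal approximation):
z_β = d · √n - z_{α/2}
z_β = 0.4 · √125 - 2.576
z_β = 0.4 · 11.180 - 2.576
z_β = 1.896

Power = Φ(z_β) = Φ(1.896) ≈ 0.971

Effect size d = 0.4 is small by Cohen's convention (0.2/0.5/0.8).

Threshold: power ≥ 0.80 is conventionally adequate.
Power ≈ 0.97 → the study is adequately powered (power ≥ 0.80).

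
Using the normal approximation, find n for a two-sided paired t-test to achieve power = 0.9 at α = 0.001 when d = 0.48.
n = 91 pairs

Sample size formula (paired t-test, normal approximation):
n = ((z_{α/2} + z_β) / d)²

z_{α/2} = 3.291 (for α = 0.001, two-sided)
z_β = 1.282 (for power = 0.9)
d = 0.48

n = ((3.291 + 1.282) / 0.48)²
n = (9.527)²
n ≈ 90.76
Round up to the next whole number: n = 91 pairs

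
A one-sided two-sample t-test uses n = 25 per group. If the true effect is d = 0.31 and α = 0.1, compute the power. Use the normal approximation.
Power ≈ 0.43

Power calculation (two-sample t-test, normal approximation):
z_β = d · √(n/2) - z_α
z_β = 0.31 · √(25/2) - 1.282
z_β = 0.31 · 3.536 - 1.282
z_β = -0.186

Power = Φ(z_β) = Φ(-0.186) ≈ 0.426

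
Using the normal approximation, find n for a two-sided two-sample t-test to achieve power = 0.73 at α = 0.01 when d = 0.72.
n = 40 per group

Sample size formula (two-sample t-test, normal approximation):
n = 2 · ((z_{α/2} + z_β) / d)²

z_{α/2} = 2.576 (for α = 0.01, two-sided)
z_β = 0.613 (for power = 0.73)
d = 0.72

n = 2 · ((2.576 + 0.613) / 0.72)²
n = 2 · (4.429)²
n ≈ 39.23
Round up to the next whole number: n = 40 per group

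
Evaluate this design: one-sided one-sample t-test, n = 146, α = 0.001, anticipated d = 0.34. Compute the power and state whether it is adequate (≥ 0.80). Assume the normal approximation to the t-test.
Power ≈ 0.85; the study is adequately powered (power ≥ 0.80)

Power calculation (one-sample t-test, normal approximation):
z_β = d · √n - z_α
z_β = 0.34 · √146 - 3.090
z_β = 0.34 · 12.083 - 3.090
z_β = 1.018

Power = Φ(z_β) = Φ(1.018) ≈ 0.846

Effect size d = 0.34 is small by Cohen's convention (0.2/0.5/0.8).

Threshold: power ≥ 0.80 is conventionally adequate.
Power ≈ 0.85 → the study is adequately powered (power ≥ 0.80).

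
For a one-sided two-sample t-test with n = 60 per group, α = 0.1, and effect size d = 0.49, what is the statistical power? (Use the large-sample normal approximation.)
Power ≈ 0.92

Power calculation (two-sample t-test, normal approximation):
z_β = d · √(n/2) - z_α
z_β = 0.49 · √(60/2) - 1.282
z_β = 0.49 · 5.477 - 1.282
z_β = 1.402

Power = Φ(z_β) = Φ(1.402) ≈ 0.920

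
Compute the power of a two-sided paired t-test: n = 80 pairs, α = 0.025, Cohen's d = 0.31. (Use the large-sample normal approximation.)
Power ≈ 0.70

Power calculation (paired t-test, normal approximation):
z_β = d · √n - z_{α/2}
z_β = 0.31 · √80 - 2.241
z_β = 0.31 · 8.944 - 2.241
z_β = 0.531

Power = Φ(z_β) = Φ(0.531) ≈ 0.702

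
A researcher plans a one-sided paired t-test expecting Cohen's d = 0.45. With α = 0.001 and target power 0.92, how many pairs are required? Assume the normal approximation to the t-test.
n = 100 pairs

Sample size formula (paired t-test, normal approximation):
n = ((z_α + z_β) / d)²

z_α = 3.090 (for α = 0.001, one-sided)
z_β = 1.405 (for power = 0.92)
d = 0.45

n = ((3.090 + 1.405) / 0.45)²
n = (9.989)²
n ≈ 99.78
Round up to the next whole number: n = 100 pairs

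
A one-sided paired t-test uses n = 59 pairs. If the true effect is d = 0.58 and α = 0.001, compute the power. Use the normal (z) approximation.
Power ≈ 0.91

Power calculation (paired t-test, normal approximation):
z_β = d · √n - z_α
z_β = 0.58 · √59 - 3.090
z_β = 0.58 · 7.681 - 3.090
z_β = 1.365

Power = Φ(z_β) = Φ(1.365) ≈ 0.914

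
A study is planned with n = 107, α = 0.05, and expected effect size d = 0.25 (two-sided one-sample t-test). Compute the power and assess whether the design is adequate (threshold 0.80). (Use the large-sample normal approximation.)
Power ≈ 0.73; the study is underpowered (power < 0.80)

Power calculation (one-sample t-test, normal approximation):
z_β = d · √n - z_{α/2}
z_β = 0.25 · √107 - 1.960
z_β = 0.25 · 10.344 - 1.960
z_β = 0.626

Power = Φ(z_β) = Φ(0.626) ≈ 0.734

Effect size d = 0.25 is small by Cohen's convention (0.2/0.5/0.8).

Threshold: power ≥ 0.80 is conventionally adequate.
Power ≈ 0.73 → the study is underpowered (power < 0.80).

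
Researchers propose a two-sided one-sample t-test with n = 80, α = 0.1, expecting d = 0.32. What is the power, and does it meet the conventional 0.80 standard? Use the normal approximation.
Power ≈ 0.89; the study is adequately powered (power ≥ 0.80)

Power calculation (one-sample t-test, normal approximation):
z_β = d · √n - z_{α/2}
z_β = 0.32 · √80 - 1.645
z_β = 0.32 · 8.944 - 1.645
z_β = 1.217

Power = Φ(z_β) = Φ(1.217) ≈ 0.888

Effect size d = 0.32 is small by Cohen's convention (0.2/0.5/0.8).

Threshold: power ≥ 0.80 is conventionally adequate.
Power ≈ 0.89 → the study is adequately powered (power ≥ 0.80).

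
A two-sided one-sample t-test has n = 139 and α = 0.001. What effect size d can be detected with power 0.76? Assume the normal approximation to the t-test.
d ≈ 0.34

Minimum detectable effect (one-sample t-test, normal approximation):
d = (z_{α/2} + z_β) / √n
d = (3.291 + 0.706) / √139
d = 3.997 / 11.790
d ≈ 0.34

By Cohen's convention (0.2 small / 0.5 medium / 0.8 large): small effect.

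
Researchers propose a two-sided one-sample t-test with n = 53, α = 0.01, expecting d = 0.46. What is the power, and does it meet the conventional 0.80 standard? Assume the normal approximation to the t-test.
Power ≈ 0.78; the study is underpowered (power < 0.80)

Power calculation (one-sample t-test, normal approximation):
z_β = d · √n - z_{α/2}
z_β = 0.46 · √53 - 2.576
z_β = 0.46 · 7.280 - 2.576
z_β = 0.773

Power = Φ(z_β) = Φ(0.773) ≈ 0.780

Effect size d = 0.46 is small by Cohen's convention (0.2/0.5/0.8).

Threshold: power ≥ 0.80 is conventionally adequate.
Power ≈ 0.78 → the study is underpowered (power < 0.80).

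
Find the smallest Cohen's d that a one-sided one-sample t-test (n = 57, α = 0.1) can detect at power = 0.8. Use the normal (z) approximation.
d ≈ 0.28

Minimum detectable effect (one-sample t-test, normal approximation):
d = (z_α + z_β) / √n
d = (1.282 + 0.842) / √57
d = 2.123 / 7.550
d ≈ 0.28

By Cohen's convention (0.2 small / 0.5 medium / 0.8 large): small effect.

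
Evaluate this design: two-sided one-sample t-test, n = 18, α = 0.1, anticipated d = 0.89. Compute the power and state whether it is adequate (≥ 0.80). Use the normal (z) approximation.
Power ≈ 0.98; the study is adequately powered (power ≥ 0.80)

Power calculation (one-sample t-test, normal approximation):
z_β = d · √n - z_{α/2}
z_β = 0.89 · √18 - 1.645
z_β = 0.89 · 4.243 - 1.645
z_β = 2.131

Power = Φ(z_β) = Φ(2.131) ≈ 0.983

Effect size d = 0.89 is large by Cohen's convention (0.2/0.5/0.8).

Threshold: power ≥ 0.80 is conventionally adequate.
Power ≈ 0.98 → the study is adequately powered (power ≥ 0.80).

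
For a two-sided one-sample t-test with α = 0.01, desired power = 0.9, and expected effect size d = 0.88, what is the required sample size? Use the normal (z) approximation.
n = 20

Sample size formula (one-sample t-test, normal approximation):
n = ((z_{α/2} + z_β) / d)²

z_{α/2} = 2.576 (for α = 0.01, two-sided)
z_β = 1.282 (for power = 0.9)
d = 0.88

n = ((2.576 + 1.282) / 0.88)²
n = (4.384)²
n ≈ 19.22
Round up to the next whole number: n = 20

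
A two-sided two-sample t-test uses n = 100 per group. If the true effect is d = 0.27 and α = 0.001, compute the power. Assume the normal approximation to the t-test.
Power ≈ 0.08

Power calculation (two-sample t-test, normal approximation):
z_β = d · √(n/2) - z_{α/2}
z_β = 0.27 · √(100/2) - 3.291
z_β = 0.27 · 7.071 - 3.291
z_β = -1.381

Power = Φ(z_β) = Φ(-1.381) ≈ 0.084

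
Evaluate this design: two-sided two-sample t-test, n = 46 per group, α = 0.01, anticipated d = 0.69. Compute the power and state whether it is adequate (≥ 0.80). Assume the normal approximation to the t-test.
Power ≈ 0.77; the study is underpowered (power < 0.80)

Power calculation (two-sample t-test, normal approximation):
z_β = d · √(n/2) - z_{α/2}
z_β = 0.69 · √(46/2) - 2.576
z_β = 0.69 · 4.796 - 2.576
z_β = 0.733

Power = Φ(z_β) = Φ(0.733) ≈ 0.768

Effect size d = 0.69 is medium by Cohen's convention (0.2/0.5/0.8).

Threshold: power ≥ 0.80 is conventionally adequate.
Power ≈ 0.77 → the study is underpowered (power < 0.80).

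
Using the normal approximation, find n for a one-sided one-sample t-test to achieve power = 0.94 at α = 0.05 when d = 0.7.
n = 21

Sample size formula (one-sample t-test, normal approximation):
n = ((z_α + z_β) / d)²

z_α = 1.645 (for α = 0.05, one-sided)
z_β = 1.555 (for power = 0.94)
d = 0.7

n = ((1.645 + 1.555) / 0.7)²
n = (4.571)²
n ≈ 20.89
Round up to the next whole number: n = 21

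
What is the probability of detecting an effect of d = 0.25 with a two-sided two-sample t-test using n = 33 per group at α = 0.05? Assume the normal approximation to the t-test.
Power ≈ 0.17

Power calculation (two-sample t-test, normal approximation):
z_β = d · √(n/2) - z_{α/2}
z_β = 0.25 · √(33/2) - 1.960
z_β = 0.25 · 4.062 - 1.960
z_β = -0.944

Power = Φ(z_β) = Φ(-0.944) ≈ 0.172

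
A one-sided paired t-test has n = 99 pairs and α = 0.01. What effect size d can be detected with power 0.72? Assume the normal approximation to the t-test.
d ≈ 0.29

Minimum detectable effect (paired t-test, normal approximation):
d = (z_α + z_β) / √n
d = (2.326 + 0.583) / √99
d = 2.909 / 9.950
d ≈ 0.29

By Cohen's convention (0.2 small / 0.5 medium / 0.8 large): small effect.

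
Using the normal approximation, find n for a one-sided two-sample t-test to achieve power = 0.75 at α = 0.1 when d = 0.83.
n = 12 per group

Sample size formula (two-sample t-test, normal approximation):
n = 2 · ((z_α + z_β) / d)²

z_α = 1.282 (for α = 0.1, one-sided)
z_β = 0.674 (for power = 0.75)
d = 0.83

n = 2 · ((1.282 + 0.674) / 0.83)²
n = 2 · (2.357)²
n ≈ 11.11
Round up to the next whole number: n = 12 per group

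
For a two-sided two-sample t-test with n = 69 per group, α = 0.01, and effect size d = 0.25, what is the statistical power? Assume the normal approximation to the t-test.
Power ≈ 0.13

Power calculation (two-sample t-test, normal approximation):
z_β = d · √(n/2) - z_{α/2}
z_β = 0.25 · √(69/2) - 2.576
z_β = 0.25 · 5.874 - 2.576
z_β = -1.107

Power = Φ(z_β) = Φ(-1.107) ≈ 0.134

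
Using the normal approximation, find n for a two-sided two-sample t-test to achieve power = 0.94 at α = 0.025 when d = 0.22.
n = 596 per group

Sample size formula (two-sample t-test, normal approximation):
n = 2 · ((z_{α/2} + z_β) / d)²

z_{α/2} = 2.241 (for α = 0.025, two-sided)
z_β = 1.555 (for power = 0.94)
d = 0.22

n = 2 · ((2.241 + 1.555) / 0.22)²
n = 2 · (17.255)²
n ≈ 595.47
Round up to the next whole number: n = 596 per group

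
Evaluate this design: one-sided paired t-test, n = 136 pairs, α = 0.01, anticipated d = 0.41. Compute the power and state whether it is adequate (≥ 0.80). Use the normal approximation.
Power ≈ 0.99; the study is adequately powered (power ≥ 0.80)

Power calculation (paired t-test, normal approximation):
z_β = d · √n - z_α
z_β = 0.41 · √136 - 2.326
z_β = 0.41 · 11.662 - 2.326
z_β = 2.455

Power = Φ(z_β) = Φ(2.455) ≈ 0.993

Effect size d = 0.41 is small by Cohen's convention (0.2/0.5/0.8).

Threshold: power ≥ 0.80 is conventionally adequate.
Power ≈ 0.99 → the study is adequately powered (power ≥ 0.80).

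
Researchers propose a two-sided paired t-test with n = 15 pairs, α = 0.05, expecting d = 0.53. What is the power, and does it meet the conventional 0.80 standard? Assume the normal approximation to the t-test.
Power ≈ 0.54; the study is underpowered (power < 0.80)

Power calculation (paired t-test, normal approximation):
z_β = d · √n - z_{α/2}
z_β = 0.53 · √15 - 1.960
z_β = 0.53 · 3.873 - 1.960
z_β = 0.093

Power = Φ(z_β) = Φ(0.093) ≈ 0.537

Effect size d = 0.53 is medium by Cohen's convention (0.2/0.5/0.8).

Threshold: power ≥ 0.80 is conventionally adequate.
Power ≈ 0.54 → the study is underpowered (power < 0.80).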